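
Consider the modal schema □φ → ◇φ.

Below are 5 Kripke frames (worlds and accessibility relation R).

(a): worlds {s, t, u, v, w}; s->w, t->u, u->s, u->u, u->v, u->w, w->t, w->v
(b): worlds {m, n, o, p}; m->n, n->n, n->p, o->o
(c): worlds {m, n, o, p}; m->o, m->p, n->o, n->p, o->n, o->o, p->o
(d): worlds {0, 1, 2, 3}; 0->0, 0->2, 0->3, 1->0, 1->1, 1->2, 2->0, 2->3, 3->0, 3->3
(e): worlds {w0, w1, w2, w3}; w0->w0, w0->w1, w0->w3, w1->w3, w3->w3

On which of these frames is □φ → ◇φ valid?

(c), (d)

This is the axiom for seriality; its first-order frame correspondent is ∀x ∃y Rxy.
(a): fails — world v has no successor.
(b): fails — world p has no successor.
(c): satisfies the condition.
(d): satisfies the condition.
(e): fails — world w2 has no successor.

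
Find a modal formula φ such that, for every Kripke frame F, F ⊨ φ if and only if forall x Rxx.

□s → s

A defining formula is □s → s (the T axiom).
Suppose □s→s is valid. At any x set V(s)={w : Rxw}. Then □s holds at x, so s holds at x, i.e. Rxx.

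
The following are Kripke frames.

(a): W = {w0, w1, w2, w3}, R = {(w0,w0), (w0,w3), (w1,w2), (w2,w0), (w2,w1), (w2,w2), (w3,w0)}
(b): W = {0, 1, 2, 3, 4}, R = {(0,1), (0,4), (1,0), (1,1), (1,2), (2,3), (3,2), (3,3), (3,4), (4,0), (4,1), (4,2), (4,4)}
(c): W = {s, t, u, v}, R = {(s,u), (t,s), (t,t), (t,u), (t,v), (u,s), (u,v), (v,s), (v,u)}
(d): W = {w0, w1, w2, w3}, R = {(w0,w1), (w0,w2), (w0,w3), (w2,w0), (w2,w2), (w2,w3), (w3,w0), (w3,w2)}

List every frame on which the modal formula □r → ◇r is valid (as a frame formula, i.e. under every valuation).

The schema corresponds to seriality: ∀x ∃y Rxy.
(a): holds.
(b): holds.
(c): holds.
(d): fails — world w1 has no successor.

(a), (b), (c)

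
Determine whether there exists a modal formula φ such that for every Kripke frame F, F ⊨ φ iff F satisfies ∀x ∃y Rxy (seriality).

Definable; □q → ◇q defines it

Yes: it is seriality, defined by the D schema □q → ◇q.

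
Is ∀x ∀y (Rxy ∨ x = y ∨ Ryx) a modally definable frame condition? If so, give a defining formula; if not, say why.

Any modally definable frame class is closed under disjoint unions.
Take 3 disjoint single-world reflexive frames: each is trivially connected, but their disjoint union has 3 worlds with no edge between distinct components, so it is not connected.
So the class is not modally definable.

No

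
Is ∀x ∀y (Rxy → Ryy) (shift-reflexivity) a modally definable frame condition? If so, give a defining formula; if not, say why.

Yes: it is shift-reflexivity, defined by the T□ schema □(□p → p).

Yes — defined by □(□p → p)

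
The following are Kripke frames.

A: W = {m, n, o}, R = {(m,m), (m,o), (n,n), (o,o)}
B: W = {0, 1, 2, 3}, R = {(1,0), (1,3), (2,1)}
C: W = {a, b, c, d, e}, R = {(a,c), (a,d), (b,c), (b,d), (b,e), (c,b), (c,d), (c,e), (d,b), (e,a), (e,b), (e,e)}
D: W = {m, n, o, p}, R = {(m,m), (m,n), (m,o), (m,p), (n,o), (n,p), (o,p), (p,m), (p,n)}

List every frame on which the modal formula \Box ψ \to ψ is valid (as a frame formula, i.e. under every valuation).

This is the axiom for reflexivity; its first-order frame correspondent is \forall x Rxx.
A: condition met.
B: fails — world 0 does not see itself.
C: fails — world a does not see itself.
D: fails — world n does not see itself.

A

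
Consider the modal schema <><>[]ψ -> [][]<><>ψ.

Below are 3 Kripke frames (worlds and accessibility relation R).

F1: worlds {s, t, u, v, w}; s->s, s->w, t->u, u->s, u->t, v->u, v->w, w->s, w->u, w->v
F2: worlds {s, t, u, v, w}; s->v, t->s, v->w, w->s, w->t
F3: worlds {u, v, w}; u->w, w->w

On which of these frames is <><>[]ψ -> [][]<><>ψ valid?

F3

Frame correspondent (Sahlqvist): forall x forall y forall z ((x R^2 y & x R^2 z) -> exists w (yRw & z R^2 w)) — i.e. a generalized confluence (Geach) condition.
F1: fails — tR²t, tR²t but no w* with tRw* and tR²w*.
F2: fails — tR²v, tR²v but no w* with vRw* and vR²w*.
F3: satisfies the condition.
Valid on: F3.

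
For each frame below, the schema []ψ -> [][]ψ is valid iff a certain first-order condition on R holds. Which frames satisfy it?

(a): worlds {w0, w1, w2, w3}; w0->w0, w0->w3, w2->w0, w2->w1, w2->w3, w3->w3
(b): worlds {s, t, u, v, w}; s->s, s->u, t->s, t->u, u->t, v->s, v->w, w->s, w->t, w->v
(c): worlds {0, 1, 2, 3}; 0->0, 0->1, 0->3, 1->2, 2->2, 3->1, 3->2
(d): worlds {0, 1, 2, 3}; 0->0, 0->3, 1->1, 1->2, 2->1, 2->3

Frame correspondent (Sahlqvist): forall x forall y forall z (Rxy & Ryz -> Rxz) — i.e. transitivity.
(a): condition met.
(b): fails — Rwt and Rtu but not Rwu.
(c): fails — R01 and R12 but not R02.
(d): fails — R12 and R23 but not R13.

(a)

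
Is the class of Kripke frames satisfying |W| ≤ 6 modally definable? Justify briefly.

If a class were modally definable it would be closed under disjoint unions (Goldblatt–Thomason).
Any modal formula valid on each of 7 disjoint one-world frames is valid on their disjoint union (validity is preserved under disjoint unions). Each one-world frame has |W|=1≤6, but the union has |W|=7.
So the class is not modally definable.

No — not modally definable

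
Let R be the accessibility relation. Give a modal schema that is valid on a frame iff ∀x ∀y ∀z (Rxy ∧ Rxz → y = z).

This is partial functionality; the standard corresponding axiom is CD: ◇q → □q.
Suppose ◇q→□q is valid. Take Rxy, Rxz and set V(q)={y}. Then ◇q at x, so □q at x, so q at z, i.e. z=y.

◇q → □q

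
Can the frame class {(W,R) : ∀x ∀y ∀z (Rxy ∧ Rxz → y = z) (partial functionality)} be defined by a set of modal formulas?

Yes: it is partial functionality, defined by the CD schema ◇q → □q.
Suppose ◇q→□q is valid. Take Rxy, Rxz and set V(q)={y}. Then ◇q at x, so □q at x, so q at z, i.e. z=y.

Definable; ◇q → □q defines it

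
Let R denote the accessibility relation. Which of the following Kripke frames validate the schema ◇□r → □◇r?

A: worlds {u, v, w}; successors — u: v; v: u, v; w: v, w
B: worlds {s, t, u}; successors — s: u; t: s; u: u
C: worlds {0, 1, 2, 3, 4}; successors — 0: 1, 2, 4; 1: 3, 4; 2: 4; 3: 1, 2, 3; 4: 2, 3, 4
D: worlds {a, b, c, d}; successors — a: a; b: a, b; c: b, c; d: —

A, B, D

Frame correspondent (Sahlqvist): ∀x ∀y ∀z (Rxy ∧ Rxz → ∃w (Ryw ∧ Rzw)) — i.e. convergence.
A: holds.
B: holds.
C: fails — R32 and R33 but 2 and 3 have no common successor.
D: holds.
Valid on: A, B, D.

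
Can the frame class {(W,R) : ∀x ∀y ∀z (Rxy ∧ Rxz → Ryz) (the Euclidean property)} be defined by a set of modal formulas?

Definable; ◇r → □◇r defines it

Yes: it is the Euclidean property, defined by the 5 schema ◇r → □◇r.
Suppose ◇r→□◇r is valid. Take Rxy, Rxz and set V(r)={y}. Then ◇r at x, so □◇r at x, so ◇r at z, so some w with Rzw has r; w=y, i.e. Rzy. By symmetry of the argument, Ryz.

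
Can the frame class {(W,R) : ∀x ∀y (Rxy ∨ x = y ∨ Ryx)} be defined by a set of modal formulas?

Not modally definable

Any modally definable frame class is closed under disjoint unions.
Take 4 disjoint single-world reflexive frames: each is trivially connected, but their disjoint union has 4 worlds with no edge between distinct components, so it is not connected.
So no modal formula (or set of formulas) defines exactly the connected frames.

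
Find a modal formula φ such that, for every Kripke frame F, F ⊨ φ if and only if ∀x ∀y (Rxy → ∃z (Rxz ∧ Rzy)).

A defining formula is □□ψ → □ψ (the C4 axiom).
Suppose □□ψ→□ψ is valid. Take Rxy and set V(ψ)={w : xR²w}. Then □□ψ at x, so □ψ at x, so ψ at y, i.e. ∃z(Rxz∧Rzy).

□□ψ → □ψ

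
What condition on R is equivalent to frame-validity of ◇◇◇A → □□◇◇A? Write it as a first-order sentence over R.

This is a Sahlqvist (Geach-type) schema ◇^3□^0A → □^2◇^2A.
First-order correspondent: ∀x ∀y ∀z ((xR³y ∧ xR²z) → ∃w (y = w ∧ zR²w)).

∀x ∀y ∀z ((xR³y ∧ xR²z) → ∃w (y = w ∧ zR²w))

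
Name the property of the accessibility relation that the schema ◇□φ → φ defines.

Symmetry

Equivalently (dual form): φ → □◇φ.
Suppose φ→□◇φ is valid. Take Rxy and set V(φ)={x}. Then φ at x, so □◇φ at x, so ◇φ at y, so some z with Ryz has φ; z=x, i.e. Ryx.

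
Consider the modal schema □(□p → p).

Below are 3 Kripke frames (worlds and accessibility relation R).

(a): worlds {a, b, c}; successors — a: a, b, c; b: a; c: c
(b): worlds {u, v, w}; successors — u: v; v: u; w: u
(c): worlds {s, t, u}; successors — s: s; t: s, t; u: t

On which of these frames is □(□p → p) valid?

The schema corresponds to shift-reflexivity: ∀x ∀y (Rxy → Ryy).
(a): fails — Rab but not Rbb.
(b): fails — Ruv but not Rvv.
(c): holds.

(c)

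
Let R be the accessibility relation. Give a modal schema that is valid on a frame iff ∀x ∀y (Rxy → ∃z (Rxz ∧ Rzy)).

This is density; the standard corresponding axiom is C4: □□q → □q.

□□q → □q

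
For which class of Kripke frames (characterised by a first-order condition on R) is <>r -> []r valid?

Partial functionality

This schema is the CD axiom.
It corresponds to partial functionality: forall x forall y forall z (Rxy & Rxz -> y = z).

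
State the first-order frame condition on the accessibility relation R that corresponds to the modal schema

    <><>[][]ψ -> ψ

This is a Sahlqvist (Geach-type) schema ◇^2□^2ψ → □^0◇^0ψ.
Minimal-valuation argument: fix x; take any y with xR^2y and any z with xR^0z. Set V(ψ) to the set of worlds R-reachable from y in exactly 2 steps. Then □^2ψ holds at y, so the antecedent holds at x; validity forces ◇^0ψ at z, giving a w with zR^0w and yR^2w.
First-order correspondent: forall x forall y (x R^2 y -> exists w (y R^2 w & x = w)).

forall x forall y (x R^2 y -> exists w (y R^2 w & x = w))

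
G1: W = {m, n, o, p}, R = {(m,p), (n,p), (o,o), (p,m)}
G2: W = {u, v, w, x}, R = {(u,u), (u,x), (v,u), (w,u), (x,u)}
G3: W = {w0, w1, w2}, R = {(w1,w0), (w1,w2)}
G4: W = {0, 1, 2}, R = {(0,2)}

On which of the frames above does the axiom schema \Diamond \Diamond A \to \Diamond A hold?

The schema corresponds to transitivity: \forall x \forall y \forall z (Rxy \wedge Ryz \to Rxz).
G1: fails — Rnp and Rpm but not Rnm.
G2: fails — Rwu and Rux but not Rwx.
G3: condition met.
G4: condition met.
Valid on: G3, G4.

G3, G4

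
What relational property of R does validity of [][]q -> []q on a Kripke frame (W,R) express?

Suppose □□q→□q is valid. Take Rxy and set V(q)={w : xR²w}. Then □□q at x, so □q at x, so q at y, i.e. ∃z(Rxz∧Rzy).

density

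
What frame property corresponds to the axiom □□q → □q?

Suppose □□q→□q is valid. Take Rxy and set V(q)={w : xR²w}. Then □□q at x, so □q at x, so q at y, i.e. ∃z(Rxz∧Rzy).

density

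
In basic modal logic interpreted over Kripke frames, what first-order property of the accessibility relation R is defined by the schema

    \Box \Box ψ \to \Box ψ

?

density

Suppose □□ψ→□ψ is valid. Take Rxy and set V(ψ)={w : xR²w}. Then □□ψ at x, so □ψ at x, so ψ at y, i.e. ∃z(Rxz∧Rzy).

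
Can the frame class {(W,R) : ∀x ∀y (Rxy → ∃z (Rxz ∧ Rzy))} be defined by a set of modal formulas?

The condition is density. A defining modal formula is □□r → □r.

Yes — defined by □□r → □r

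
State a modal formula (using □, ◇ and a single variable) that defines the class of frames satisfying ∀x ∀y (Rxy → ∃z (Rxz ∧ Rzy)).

A defining formula is □□s → □s (the C4 axiom).
Suppose □□s→□s is valid. Take Rxy and set V(s)={w : xR²w}. Then □□s at x, so □s at x, so s at y, i.e. ∃z(Rxz∧Rzy).

□□s → □s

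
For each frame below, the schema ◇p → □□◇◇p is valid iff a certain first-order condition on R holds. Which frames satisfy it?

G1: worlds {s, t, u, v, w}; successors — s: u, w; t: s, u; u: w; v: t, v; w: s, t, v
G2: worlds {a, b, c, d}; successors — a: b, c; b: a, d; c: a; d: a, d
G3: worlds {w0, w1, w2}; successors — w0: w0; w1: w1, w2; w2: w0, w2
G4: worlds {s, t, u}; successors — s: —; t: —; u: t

Frame correspondent (Sahlqvist): ∀x ∀y ∀z ((xRy ∧ xR²z) → ∃w (y = w ∧ zR²w)) — i.e. a generalized confluence (Geach) condition.
G1: fails — sRu, sR²s but no w* with u=w* and sR²w*.
G2: fails — aRb, aR²a but no w with b=w and aR²w.
G3: fails — w1Rw1, w1R²w0 but no w with w1=w and w0R²w.
G4: condition met.
Valid on: G4.

G4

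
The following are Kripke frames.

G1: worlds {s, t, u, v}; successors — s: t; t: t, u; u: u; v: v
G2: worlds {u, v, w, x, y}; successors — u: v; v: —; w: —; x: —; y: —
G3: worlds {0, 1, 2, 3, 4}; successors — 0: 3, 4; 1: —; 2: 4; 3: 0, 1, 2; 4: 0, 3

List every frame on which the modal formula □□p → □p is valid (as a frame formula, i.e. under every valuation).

The schema corresponds to density: ∀x ∀y (Rxy → ∃z (Rxz ∧ Rzy)).
G1: holds.
G2: fails — Ruv but no z with Ruz and Rzv.
G3: fails — R32 but no z with R3z and Rz2.

G1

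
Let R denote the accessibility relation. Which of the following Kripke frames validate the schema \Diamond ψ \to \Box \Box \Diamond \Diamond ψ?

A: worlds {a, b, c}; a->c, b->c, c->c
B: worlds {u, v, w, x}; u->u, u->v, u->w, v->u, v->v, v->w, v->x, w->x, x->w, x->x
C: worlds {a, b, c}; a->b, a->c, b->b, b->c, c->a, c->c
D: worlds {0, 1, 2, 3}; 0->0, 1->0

The schema corresponds to a generalized confluence (Geach) condition: \forall x \forall y \forall z ((xRy \wedge x R^2 z) \to \exists w (y = w \wedge z R^2 w)).
A: holds.
B: fails — uRu, uR²w but no t with u=t and wR²t.
C: holds.
D: holds.
Valid on: A, C, D.

A, C, D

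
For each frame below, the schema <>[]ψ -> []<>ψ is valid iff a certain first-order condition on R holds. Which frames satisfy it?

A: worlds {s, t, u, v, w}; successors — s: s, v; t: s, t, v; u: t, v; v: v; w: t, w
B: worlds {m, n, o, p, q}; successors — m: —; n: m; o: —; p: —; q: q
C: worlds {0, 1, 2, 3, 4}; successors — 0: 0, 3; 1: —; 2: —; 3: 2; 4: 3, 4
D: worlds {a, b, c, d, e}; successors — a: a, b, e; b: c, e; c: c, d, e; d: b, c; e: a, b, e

A, D

Frame correspondent (Sahlqvist): forall x forall y forall z (Rxy & Rxz -> exists w (Ryw & Rzw)) — i.e. convergence.
A: ✓.
B: fails — Rnm and Rnm but m and m have no common successor.
C: fails — R00 and R03 but 0 and 3 have no common successor.
D: ✓.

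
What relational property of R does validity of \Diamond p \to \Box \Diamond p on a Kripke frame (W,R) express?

Suppose ◇p→□◇p is valid. Take Rxy, Rxz and set V(p)={y}. Then ◇p at x, so □◇p at x, so ◇p at z, so some w with Rzw has p; w=y, i.e. Rzy. By symmetry of the argument, Ryz.

the Euclidean property: \forall x \forall y \forall z (Rxy \wedge Rxz \to Ryz)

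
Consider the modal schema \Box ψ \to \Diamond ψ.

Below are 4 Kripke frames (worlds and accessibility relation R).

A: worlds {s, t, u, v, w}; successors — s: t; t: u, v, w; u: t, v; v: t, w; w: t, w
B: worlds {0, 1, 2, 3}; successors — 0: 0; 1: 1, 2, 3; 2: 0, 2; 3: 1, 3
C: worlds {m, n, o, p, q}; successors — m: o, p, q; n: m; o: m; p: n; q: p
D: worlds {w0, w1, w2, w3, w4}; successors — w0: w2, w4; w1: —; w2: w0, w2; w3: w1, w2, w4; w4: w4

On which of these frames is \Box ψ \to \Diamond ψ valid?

A, B, C

The schema corresponds to seriality: \forall x \exists y Rxy.
A: satisfies the condition.
B: satisfies the condition.
C: satisfies the condition.
D: fails — world w1 has no successor.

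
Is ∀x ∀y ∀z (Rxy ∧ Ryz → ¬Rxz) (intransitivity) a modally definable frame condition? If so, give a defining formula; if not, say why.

Not definable by any modal formula

Any modally definable frame class is closed under surjective bounded morphisms.
The 7-cycle (worlds a,b,c,d,e,f,g with a→b→c→d→e→f→g→a) is intransitive. Mapping every world to a single reflexive point • is a surjective bounded morphism; the reflexive point is not intransitive (R••∧R•• but R••).
Hence intransitivity is not modally definable.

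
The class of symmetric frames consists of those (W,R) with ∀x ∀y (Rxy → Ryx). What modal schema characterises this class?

A defining formula is r → □◇r (the B axiom).
Suppose r→□◇r is valid. Take Rxy and set V(r)={x}. Then r at x, so □◇r at x, so ◇r at y, so some z with Ryz has r; z=x, i.e. Ryx.

r → □◇r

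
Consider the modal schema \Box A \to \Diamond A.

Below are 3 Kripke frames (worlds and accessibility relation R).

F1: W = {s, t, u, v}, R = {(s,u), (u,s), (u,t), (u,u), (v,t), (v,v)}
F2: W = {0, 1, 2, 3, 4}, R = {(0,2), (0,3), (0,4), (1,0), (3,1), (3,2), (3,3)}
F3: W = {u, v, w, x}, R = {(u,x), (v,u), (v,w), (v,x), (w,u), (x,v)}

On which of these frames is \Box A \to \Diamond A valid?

F3

This is the axiom for seriality; its first-order frame correspondent is \forall x \exists y Rxy.
F1: fails — world t has no successor.
F2: fails — world 2 has no successor.
F3: condition met.
Valid on: F3.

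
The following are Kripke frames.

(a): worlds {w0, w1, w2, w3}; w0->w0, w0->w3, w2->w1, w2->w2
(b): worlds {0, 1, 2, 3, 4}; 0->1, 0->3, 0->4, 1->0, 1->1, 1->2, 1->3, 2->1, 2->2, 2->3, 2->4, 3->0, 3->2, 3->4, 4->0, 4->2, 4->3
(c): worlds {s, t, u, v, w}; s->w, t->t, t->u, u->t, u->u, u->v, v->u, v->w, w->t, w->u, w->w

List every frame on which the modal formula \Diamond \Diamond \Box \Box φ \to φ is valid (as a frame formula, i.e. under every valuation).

(b)

Frame correspondent (Sahlqvist): \forall x \forall y (x R^2 y \to \exists w (y R^2 w \wedge x = w)) — i.e. a generalized confluence (Geach) condition.
(a): fails — w0R²w3 but no w with w3R²w and w0=w.
(b): condition met.
(c): fails — sR²t but no w* with tR²w* and s=w*.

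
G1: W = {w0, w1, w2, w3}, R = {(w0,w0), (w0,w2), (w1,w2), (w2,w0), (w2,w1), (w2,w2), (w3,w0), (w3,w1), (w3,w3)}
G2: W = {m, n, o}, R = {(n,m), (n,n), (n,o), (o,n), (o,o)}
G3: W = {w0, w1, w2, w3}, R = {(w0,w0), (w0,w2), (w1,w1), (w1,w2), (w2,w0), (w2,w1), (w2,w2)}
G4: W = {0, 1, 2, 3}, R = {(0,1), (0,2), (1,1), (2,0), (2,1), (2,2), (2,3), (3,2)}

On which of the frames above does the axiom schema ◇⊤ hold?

G1, G4

The schema corresponds to seriality: ∀x ∃y Rxy.
G1: satisfies the condition.
G2: fails — world m has no successor.
G3: fails — world w3 has no successor.
G4: satisfies the condition.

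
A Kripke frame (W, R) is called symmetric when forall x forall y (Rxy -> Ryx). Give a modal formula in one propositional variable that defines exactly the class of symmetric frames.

r → □◇r

The condition is symmetry. The B schema r → □◇r defines it.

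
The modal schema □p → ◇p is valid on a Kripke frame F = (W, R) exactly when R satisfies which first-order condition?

seriality: ∀x ∃y Rxy

Suppose □p→◇p is valid. At any x set V(p)=W. Then □p at x, so ◇p at x, so x has a successor.
The converse is a direct semantic check.
So the correspondent is seriality.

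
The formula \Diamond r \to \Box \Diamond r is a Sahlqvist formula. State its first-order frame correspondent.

This schema is the 5 axiom.
Its frame correspondent is the Euclidean property — \forall x \forall y \forall z (Rxy \wedge Rxz \to Ryz).

the Euclidean property: \forall x \forall y \forall z (Rxy \wedge Rxz \to Ryz)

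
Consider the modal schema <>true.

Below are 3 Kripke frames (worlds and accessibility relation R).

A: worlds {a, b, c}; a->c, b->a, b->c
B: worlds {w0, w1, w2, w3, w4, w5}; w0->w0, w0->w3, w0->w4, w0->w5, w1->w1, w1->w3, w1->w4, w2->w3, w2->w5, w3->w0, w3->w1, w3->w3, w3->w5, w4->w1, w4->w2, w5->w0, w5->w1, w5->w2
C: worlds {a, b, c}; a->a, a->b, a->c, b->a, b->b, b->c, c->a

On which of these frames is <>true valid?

B, C

Frame correspondent (Sahlqvist): forall x exists y Rxy — i.e. seriality.
A: fails — world c has no successor.
B: ✓.
C: ✓.
Valid on: B, C.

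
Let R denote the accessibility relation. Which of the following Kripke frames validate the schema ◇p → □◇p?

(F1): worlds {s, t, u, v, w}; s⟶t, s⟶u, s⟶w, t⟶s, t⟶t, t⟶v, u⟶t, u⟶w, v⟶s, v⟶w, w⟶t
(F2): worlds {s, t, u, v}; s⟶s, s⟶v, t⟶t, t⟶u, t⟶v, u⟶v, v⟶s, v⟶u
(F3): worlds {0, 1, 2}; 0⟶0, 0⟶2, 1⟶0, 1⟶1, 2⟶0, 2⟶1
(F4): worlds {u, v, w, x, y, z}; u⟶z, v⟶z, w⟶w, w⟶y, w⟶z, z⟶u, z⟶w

This is the axiom for the Euclidean property; its first-order frame correspondent is ∀x ∀y ∀z (Rxy ∧ Rxz → Ryz).
(F1): fails — Rsw and Rsw but not Rww.
(F2): fails — Rsv and Rsv but not Rvv.
(F3): fails — R02 and R02 but not R22.
(F4): fails — Ruz and Ruz but not Rzz.
Valid on no frame.

none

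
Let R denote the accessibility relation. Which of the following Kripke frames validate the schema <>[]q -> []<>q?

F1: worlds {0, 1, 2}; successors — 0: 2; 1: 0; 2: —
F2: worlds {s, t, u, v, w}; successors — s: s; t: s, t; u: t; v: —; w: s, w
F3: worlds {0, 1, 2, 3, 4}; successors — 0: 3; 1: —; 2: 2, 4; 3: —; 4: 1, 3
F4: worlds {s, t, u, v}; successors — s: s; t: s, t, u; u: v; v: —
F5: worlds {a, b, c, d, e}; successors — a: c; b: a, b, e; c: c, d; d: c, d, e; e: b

Frame correspondent (Sahlqvist): forall x forall y forall z (Rxy & Rxz -> exists w (Ryw & Rzw)) — i.e. convergence.
F1: fails — R02 and R02 but 2 and 2 have no common successor.
F2: ✓.
F3: fails — R03 and R03 but 3 and 3 have no common successor.
F4: fails — Rts and Rtu but s and u have no common successor.
F5: fails — Rbb and Rba but b and a have no common successor.

F2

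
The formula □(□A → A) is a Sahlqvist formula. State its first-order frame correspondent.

shift-reflexivity

This schema is the T□ axiom.
It corresponds to shift-reflexivity: ∀x ∀y (Rxy → Ryy).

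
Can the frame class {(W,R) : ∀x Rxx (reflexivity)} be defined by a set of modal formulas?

This is a Sahlqvist condition; the T axiom □r → r defines it.

Yes, by □r → r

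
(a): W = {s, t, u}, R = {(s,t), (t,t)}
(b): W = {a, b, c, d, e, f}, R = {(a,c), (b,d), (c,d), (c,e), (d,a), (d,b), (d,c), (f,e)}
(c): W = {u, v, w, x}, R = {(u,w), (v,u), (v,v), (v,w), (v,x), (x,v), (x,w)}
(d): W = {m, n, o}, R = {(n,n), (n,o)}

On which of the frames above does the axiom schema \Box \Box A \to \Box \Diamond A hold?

Frame correspondent (Sahlqvist): \forall x \forall z (xRz \to \exists w (x R^2 w \wedge zRw)) — i.e. a generalized confluence (Geach) condition.
(a): holds.
(b): fails — cRe but no w with cR²w and eRw.
(c): fails — uRw but no t with uR²t and wRt.
(d): fails — nRo but no w with nR²w and oRw.
Valid on: (a).

(a)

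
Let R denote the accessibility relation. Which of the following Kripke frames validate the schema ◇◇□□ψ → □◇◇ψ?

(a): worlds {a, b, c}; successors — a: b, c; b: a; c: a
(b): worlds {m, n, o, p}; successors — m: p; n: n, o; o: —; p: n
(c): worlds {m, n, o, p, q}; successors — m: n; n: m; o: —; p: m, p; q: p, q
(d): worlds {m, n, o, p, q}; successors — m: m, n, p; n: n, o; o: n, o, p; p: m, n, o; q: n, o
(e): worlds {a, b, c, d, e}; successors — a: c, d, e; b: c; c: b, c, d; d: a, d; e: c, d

This is the axiom for a generalized confluence (Geach) condition; its first-order frame correspondent is ∀x ∀y ∀z ((xR²y ∧ xRz) → ∃w (yR²w ∧ zR²w)).
(a): fails — aR²a, aRb but no w with aR²w and bR²w.
(b): fails — nR²n, nRo but no w with nR²w and oR²w.
(c): fails — mR²m, mRn but no w with mR²w and nR²w.
(d): ✓.
(e): ✓.
Valid on: (d), (e).

(d), (e)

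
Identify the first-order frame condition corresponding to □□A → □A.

Suppose □□A→□A is valid. Take Rxy and set V(A)={w : xR²w}. Then □□A at x, so □A at x, so A at y, i.e. ∃z(Rxz∧Rzy).

density: ∀x ∀y (Rxy → ∃z (Rxz ∧ Rzy))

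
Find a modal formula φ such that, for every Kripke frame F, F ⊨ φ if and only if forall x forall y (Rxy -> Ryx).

q → □◇q

The condition is symmetry. The B schema q → □◇q defines it.
Suppose q→□◇q is valid. Take Rxy and set V(q)={x}. Then q at x, so □◇q at x, so ◇q at y, so some z with Ryz has q; z=x, i.e. Ryx.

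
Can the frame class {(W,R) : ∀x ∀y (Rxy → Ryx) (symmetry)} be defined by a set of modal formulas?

Definable; p → □◇p defines it

This is a Sahlqvist condition; the B axiom p → □◇p defines it.
Suppose p→□◇p is valid. Take Rxy and set V(p)={x}. Then p at x, so □◇p at x, so ◇p at y, so some z with Ryz has p; z=x, i.e. Ryx.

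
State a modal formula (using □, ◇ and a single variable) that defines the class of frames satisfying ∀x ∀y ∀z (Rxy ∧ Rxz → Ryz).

◇p → □◇p

A defining formula is ◇p → □◇p (the 5 axiom).
Suppose ◇p→□◇p is valid. Take Rxy, Rxz and set V(p)={y}. Then ◇p at x, so □◇p at x, so ◇p at z, so some w with Rzw has p; w=y, i.e. Rzy. By symmetry of the argument, Ryz.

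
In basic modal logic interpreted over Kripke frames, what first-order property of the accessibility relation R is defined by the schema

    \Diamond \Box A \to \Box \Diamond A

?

Suppose ◇□A→□◇A is valid. Take Rxy, Rxz and set V(A)={w : Ryw}. Then □A at y so ◇□A at x, so □◇A at x, so ◇A at z, giving w with Rzw and Ryw.

convergence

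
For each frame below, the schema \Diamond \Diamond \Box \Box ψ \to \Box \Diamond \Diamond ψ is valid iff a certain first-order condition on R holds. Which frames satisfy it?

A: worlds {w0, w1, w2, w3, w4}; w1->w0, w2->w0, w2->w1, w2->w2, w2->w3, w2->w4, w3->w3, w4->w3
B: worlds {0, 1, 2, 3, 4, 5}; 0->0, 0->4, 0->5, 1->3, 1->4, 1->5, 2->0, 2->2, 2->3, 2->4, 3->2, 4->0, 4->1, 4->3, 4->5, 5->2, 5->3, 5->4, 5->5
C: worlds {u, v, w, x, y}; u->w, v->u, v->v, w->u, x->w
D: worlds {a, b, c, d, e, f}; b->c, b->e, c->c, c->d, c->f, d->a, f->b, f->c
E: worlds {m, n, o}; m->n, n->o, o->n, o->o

B, E

This is the axiom for a generalized confluence (Geach) condition; its first-order frame correspondent is \forall x \forall y \forall z ((x R^2 y \wedge xRz) \to \exists w (y R^2 w \wedge z R^2 w)).
A: fails — w2R²w0, w2Rw0 but no w with w0R²w and w0R²w.
B: condition met.
C: fails — uR²u, uRw but no t with uR²t and wR²t.
D: fails — bR²c, bRe but no w with cR²w and eR²w.
E: condition met.
Valid on: B, E.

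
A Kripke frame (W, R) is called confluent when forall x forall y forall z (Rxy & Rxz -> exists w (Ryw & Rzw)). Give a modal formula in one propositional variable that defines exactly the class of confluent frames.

◇□q → □◇q

A defining formula is ◇□q → □◇q (the .2 axiom).
Suppose ◇□q→□◇q is valid. Take Rxy, Rxz and set V(q)={w : Ryw}. Then □q at y so ◇□q at x, so □◇q at x, so ◇q at z, giving w with Rzw and Ryw.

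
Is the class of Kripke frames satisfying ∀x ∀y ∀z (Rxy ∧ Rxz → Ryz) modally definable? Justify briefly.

This is a Sahlqvist condition; the 5 axiom ◇r → □◇r defines it.

Definable; ◇r → □◇r defines it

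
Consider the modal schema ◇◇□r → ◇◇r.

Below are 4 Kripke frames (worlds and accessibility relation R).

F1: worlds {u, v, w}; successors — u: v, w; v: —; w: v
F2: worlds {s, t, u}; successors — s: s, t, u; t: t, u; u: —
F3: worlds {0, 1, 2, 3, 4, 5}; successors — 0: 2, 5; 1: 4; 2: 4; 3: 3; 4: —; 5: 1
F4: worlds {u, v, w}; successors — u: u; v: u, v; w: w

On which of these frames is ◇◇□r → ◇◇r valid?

F4

This is the axiom for a generalized confluence (Geach) condition; its first-order frame correspondent is ∀x ∀y (xR²y → ∃w (yRw ∧ xR²w)).
F1: fails — uR²v but no t with vRt and uR²t.
F2: fails — sR²u but no w with uRw and sR²w.
F3: fails — 0R²4 but no w with 4Rw and 0R²w.
F4: ✓.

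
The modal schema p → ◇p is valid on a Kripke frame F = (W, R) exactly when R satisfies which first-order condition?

reflexivity

Replacing p by ¬p and contraposing gives the equivalent schema □p → p.
Suppose □p→p is valid. At any x set V(p)={w : Rxw}. Then □p holds at x, so p holds at x, i.e. Rxx.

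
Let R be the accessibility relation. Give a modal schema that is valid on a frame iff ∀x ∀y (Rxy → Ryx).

The condition is symmetry. The B schema ψ → □◇ψ defines it.
Suppose ψ→□◇ψ is valid. Take Rxy and set V(ψ)={x}. Then ψ at x, so □◇ψ at x, so ◇ψ at y, so some z with Ryz has ψ; z=x, i.e. Ryx.

ψ → □◇ψ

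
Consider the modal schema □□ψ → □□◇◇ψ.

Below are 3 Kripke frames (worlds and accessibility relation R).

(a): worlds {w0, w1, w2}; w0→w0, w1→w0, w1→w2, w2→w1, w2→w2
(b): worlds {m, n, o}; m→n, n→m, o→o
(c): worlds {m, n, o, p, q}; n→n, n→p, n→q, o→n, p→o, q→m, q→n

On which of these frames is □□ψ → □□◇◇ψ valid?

This is the axiom for a generalized confluence (Geach) condition; its first-order frame correspondent is ∀x ∀z (xR²z → ∃w (xR²w ∧ zR²w)).
(a): holds.
(b): holds.
(c): fails — nR²m but no w with nR²w and mR²w.
Valid on: (a), (b).

(a), (b)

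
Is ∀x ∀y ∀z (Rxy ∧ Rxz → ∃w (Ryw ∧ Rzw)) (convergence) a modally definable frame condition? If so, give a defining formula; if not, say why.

This is a Sahlqvist condition; the .2 axiom ◇□q → □◇q defines it.

Yes, by ◇□q → □◇q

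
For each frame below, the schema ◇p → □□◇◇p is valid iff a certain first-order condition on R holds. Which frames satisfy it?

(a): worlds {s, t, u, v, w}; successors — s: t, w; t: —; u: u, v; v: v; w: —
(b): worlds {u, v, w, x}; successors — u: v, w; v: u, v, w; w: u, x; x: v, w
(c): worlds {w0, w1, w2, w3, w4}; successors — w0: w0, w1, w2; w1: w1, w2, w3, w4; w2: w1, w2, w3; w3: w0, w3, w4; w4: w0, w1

(c)

The schema corresponds to a generalized confluence (Geach) condition: ∀x ∀y ∀z ((xRy ∧ xR²z) → ∃w (y = w ∧ zR²w)).
(a): fails — uRu, uR²v but no w* with u=w* and vR²w*.
(b): fails — vRu, vR²w but no t with u=t and wR²t.
(c): holds.
Valid on: (c).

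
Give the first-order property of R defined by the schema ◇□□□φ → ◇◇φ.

This is a Sahlqvist (Geach-type) schema ◇^1□^3φ → □^0◇^2φ.
Minimal-valuation argument: fix x; take any y with xR^1y and any z with xR^0z. Set V(φ) to the set of worlds R-reachable from y in exactly 3 steps. Then □^3φ holds at y, so the antecedent holds at x; validity forces ◇^2φ at z, giving a w with zR^2w and yR^3w.
First-order correspondent: ∀x ∀y (xRy → ∃w (yR³w ∧ xR²w)).

∀x ∀y (xRy → ∃w (yR³w ∧ xR²w))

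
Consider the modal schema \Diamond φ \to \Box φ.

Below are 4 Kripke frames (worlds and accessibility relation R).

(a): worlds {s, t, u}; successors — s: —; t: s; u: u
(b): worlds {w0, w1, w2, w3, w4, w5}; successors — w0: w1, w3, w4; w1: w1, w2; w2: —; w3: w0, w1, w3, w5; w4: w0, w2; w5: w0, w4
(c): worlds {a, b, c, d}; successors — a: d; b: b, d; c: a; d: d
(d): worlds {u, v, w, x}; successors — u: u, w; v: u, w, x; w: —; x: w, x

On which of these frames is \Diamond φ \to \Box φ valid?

(a)

Frame correspondent (Sahlqvist): \forall x \forall y \forall z (Rxy \wedge Rxz \to y = z) — i.e. partial functionality.
(a): condition met.
(b): fails — w0 sees both w1 and w3.
(c): fails — b sees both b and d.
(d): fails — u sees both u and w.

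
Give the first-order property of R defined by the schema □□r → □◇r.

This is a Sahlqvist (Geach-type) schema ◇^0□^2r → □^1◇^1r.
Minimal-valuation argument: fix x; take any y with xR^0y and any z with xR^1z. Set V(r) to the set of worlds R-reachable from y in exactly 2 steps. Then □^2r holds at y, so the antecedent holds at x; validity forces ◇^1r at z, giving a w with zR^1w and yR^2w.
First-order correspondent: ∀x ∀z (xRz → ∃w (xR²w ∧ zRw)).

∀x ∀z (xRz → ∃w (xR²w ∧ zRw))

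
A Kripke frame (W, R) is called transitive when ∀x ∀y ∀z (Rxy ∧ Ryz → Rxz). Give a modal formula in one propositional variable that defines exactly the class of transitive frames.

□r → □□r

The condition is transitivity. The 4 schema □r → □□r defines it.
Suppose □r→□□r is valid. Take Rxy, Ryz and set V(r)={w : Rxw}. Then □r at x, so □□r at x, so □r at y, so r at z, i.e. Rxz.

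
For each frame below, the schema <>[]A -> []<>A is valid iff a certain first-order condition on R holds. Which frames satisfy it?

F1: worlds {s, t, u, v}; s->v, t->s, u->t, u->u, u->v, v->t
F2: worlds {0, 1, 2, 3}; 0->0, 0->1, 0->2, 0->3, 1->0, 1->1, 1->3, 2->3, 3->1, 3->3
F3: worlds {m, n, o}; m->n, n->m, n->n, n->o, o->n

This is the axiom for convergence; its first-order frame correspondent is forall x forall y forall z (Rxy & Rxz -> exists w (Ryw & Rzw)).
F1: fails — Ruv and Rut but v and t have no common successor.
F2: condition met.
F3: condition met.

F2, F3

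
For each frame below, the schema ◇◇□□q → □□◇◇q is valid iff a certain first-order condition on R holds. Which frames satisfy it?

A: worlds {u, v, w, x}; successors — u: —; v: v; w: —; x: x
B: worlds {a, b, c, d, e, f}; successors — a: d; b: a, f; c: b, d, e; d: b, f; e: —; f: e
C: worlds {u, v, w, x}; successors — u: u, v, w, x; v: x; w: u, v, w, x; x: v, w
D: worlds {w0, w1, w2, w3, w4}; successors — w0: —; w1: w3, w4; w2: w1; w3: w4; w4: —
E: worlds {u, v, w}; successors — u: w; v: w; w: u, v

This is the axiom for a generalized confluence (Geach) condition; its first-order frame correspondent is ∀x ∀y ∀z ((xR²y ∧ xR²z) → ∃w (yR²w ∧ zR²w)).
A: satisfies the condition.
B: fails — aR²b, aR²f but no w with bR²w and fR²w.
C: satisfies the condition.
D: fails — w1R²w4, w1R²w4 but no w with w4R²w and w4R²w.
E: satisfies the condition.
Valid on: A, C, E.

A, C, E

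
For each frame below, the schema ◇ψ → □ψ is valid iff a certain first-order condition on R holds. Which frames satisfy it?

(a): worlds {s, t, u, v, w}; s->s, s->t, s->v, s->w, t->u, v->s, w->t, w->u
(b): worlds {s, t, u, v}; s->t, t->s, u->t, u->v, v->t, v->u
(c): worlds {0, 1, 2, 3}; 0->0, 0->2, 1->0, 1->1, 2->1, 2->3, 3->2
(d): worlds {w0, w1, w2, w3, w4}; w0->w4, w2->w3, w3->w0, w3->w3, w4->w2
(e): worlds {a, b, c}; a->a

(e)

This is the axiom for partial functionality; its first-order frame correspondent is ∀x ∀y ∀z (Rxy ∧ Rxz → y = z).
(a): fails — s sees both s and t.
(b): fails — u sees both t and v.
(c): fails — 0 sees both 0 and 2.
(d): fails — w3 sees both w0 and w3.
(e): holds.
Valid on: (e).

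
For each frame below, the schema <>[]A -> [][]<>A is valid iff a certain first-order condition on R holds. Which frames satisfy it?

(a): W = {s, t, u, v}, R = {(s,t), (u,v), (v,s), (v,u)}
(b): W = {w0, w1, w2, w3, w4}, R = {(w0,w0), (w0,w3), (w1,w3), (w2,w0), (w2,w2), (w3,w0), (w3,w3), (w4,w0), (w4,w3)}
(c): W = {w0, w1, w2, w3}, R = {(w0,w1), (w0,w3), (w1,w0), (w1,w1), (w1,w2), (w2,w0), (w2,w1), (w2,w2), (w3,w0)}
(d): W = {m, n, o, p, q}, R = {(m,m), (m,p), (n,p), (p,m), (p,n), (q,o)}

Frame correspondent (Sahlqvist): forall x forall y forall z ((xRy & x R^2 z) -> exists w (yRw & zRw)) — i.e. a generalized confluence (Geach) condition.
(a): fails — uRv, uR²s but no w with vRw and sRw.
(b): ✓.
(c): fails — w0Rw3, w0R²w0 but no w with w3Rw and w0Rw.
(d): fails — mRp, mR²n but no w with pRw and nRw.
Valid on: (b).

(b)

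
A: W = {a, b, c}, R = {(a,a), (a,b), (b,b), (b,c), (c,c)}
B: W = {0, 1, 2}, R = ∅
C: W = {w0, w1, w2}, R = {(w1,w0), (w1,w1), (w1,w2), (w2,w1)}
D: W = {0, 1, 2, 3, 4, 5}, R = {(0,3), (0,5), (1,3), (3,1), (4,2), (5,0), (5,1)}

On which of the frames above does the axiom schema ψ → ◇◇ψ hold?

Frame correspondent (Sahlqvist): ∀x ∃w (x = w ∧ xR²w) — i.e. a generalized confluence (Geach) condition.
A: condition met.
B: fails — at 0 but no w with 0=w and 0R²w.
C: fails — at w0 but no w with w0=w and w0R²w.
D: fails — at 2 but no w with 2=w and 2R²w.
Valid on: A.

A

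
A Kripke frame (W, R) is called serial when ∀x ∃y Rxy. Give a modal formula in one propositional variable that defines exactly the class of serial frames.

The condition is seriality. The D schema □s → ◇s defines it.
Suppose □s→◇s is valid. At any x set V(s)=W. Then □s at x, so ◇s at x, so x has a successor.

□s → ◇s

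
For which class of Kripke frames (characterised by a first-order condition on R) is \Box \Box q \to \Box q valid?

density

This schema is the C4 axiom.
Its frame correspondent is density — \forall x \forall y (Rxy \to \exists z (Rxz \wedge Rzy)).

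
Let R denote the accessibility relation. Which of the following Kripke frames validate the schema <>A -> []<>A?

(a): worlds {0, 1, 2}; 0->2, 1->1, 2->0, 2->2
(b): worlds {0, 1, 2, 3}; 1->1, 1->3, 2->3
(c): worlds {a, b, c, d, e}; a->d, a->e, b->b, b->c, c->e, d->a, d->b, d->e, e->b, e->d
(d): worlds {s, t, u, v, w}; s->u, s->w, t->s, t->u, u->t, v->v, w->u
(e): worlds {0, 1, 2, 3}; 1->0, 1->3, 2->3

none

Frame correspondent (Sahlqvist): forall x forall y forall z (Rxy & Rxz -> Ryz) — i.e. the Euclidean property.
(a): fails — R20 and R20 but not R00.
(b): fails — R13 and R11 but not R31.
(c): fails — Rae and Rae but not Ree.
(d): fails — Rsw and Rsw but not Rww.
(e): fails — R10 and R10 but not R00.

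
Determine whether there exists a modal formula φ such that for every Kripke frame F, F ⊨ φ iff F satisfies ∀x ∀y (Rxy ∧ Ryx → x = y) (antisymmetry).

Modal frame validity is preserved under surjective bounded morphisms.
The 8-cycle (worlds w0,w1,w2,w3,w4,w5,w6,w7 with w0→w1→w2→w3→w4→w5→w6→w7→w0) is antisymmetric. Sending even-indexed worlds to a and odd-indexed worlds to b is a surjective bounded morphism onto the two-world frame with a↔b, which is not antisymmetric.
So the class is not modally definable.

Not definable by any modal formula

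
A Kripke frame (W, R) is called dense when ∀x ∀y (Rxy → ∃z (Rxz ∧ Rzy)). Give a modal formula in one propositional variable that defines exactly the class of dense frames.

□□r → □r

This is density; the standard corresponding axiom is C4: □□r → □r.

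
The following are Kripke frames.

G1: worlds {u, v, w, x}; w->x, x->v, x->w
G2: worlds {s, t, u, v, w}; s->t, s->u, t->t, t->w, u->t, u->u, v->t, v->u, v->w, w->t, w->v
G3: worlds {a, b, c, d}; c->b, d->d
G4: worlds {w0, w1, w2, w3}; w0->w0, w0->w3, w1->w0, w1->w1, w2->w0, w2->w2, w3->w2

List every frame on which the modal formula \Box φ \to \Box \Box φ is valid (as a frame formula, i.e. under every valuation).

Frame correspondent (Sahlqvist): \forall x \forall y \forall z (Rxy \wedge Ryz \to Rxz) — i.e. transitivity.
G1: fails — Rxw and Rwx but not Rxx.
G2: fails — Rwt and Rtw but not Rww.
G3: condition met.
G4: fails — Rw1w0 and Rw0w3 but not Rw1w3.
Valid on: G3.

G3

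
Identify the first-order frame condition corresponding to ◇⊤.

Seriality

This is a form of the D axiom.
Its frame correspondent is seriality — ∀x ∃y Rxy.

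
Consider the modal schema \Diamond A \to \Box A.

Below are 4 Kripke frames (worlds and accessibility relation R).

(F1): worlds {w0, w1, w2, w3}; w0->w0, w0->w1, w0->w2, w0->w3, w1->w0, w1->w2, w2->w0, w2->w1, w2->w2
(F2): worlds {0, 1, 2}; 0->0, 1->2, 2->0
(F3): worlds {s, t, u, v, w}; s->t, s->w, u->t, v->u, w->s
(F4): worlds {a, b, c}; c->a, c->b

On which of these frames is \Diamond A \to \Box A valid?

(F2)

Frame correspondent (Sahlqvist): \forall x \forall y \forall z (Rxy \wedge Rxz \to y = z) — i.e. partial functionality.
(F1): fails — w0 sees both w0 and w1.
(F2): condition met.
(F3): fails — s sees both t and w.
(F4): fails — c sees both a and b.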